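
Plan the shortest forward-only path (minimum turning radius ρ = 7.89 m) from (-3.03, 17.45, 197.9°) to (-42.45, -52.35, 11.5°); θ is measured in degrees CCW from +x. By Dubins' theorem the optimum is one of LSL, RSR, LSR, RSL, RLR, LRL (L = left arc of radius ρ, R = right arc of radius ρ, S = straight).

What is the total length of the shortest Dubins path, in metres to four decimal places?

93.6336 m

Let ψ = atan2(Δy, Δx) = atan2(-69.80, -39.42) = -119.4559° be the start→goal bearing.
Normalize: d = |goal − start| / ρ = 80.162188/7.89 = 10.159973, α = (θ_start − ψ) mod 360° = 317.3559° = 5.538905 rad, β = (θ_goal − ψ) mod 360° = 130.9559° = 2.285611 rad.
Common terms: sin α = -0.677443, cos α = 0.735576, sin β = 0.755215, cos β = -0.655478, cos(α−β) = -0.993768, d² = 103.225054. Work in radians in the unit-radius frame; every candidate has L = ρ·(t + p + q).
LSL: p² = 2 + d² − 2cos(α−β) + 2d(sin α − sin β) = 78.101069; p = √p² = 8.837481; φ = atan2(cos β − cos α, d + sin α − sin β) = -0.158061 rad; t = (φ − α) mod 2π = 0.586219 rad, q = (β − φ) mod 2π = 2.443672 rad → L = 7.89·(0.586219 + 8.837481 + 2.443672) = 7.89·11.867372 = 93.633569 m
RSR: p² = 2 + d² − 2cos(α−β) + 2d(sin β − sin α) = 136.324111; p = √p² = 11.675792; φ = atan2(cos α − cos β, d − sin α + sin β) = 0.119424 rad; t = (α − φ) mod 2π = 5.419481 rad, q = (φ − β) mod 2π = 4.116998 rad → L = 7.89·(5.419481 + 11.675792 + 4.116998) = 7.89·21.212271 = 167.364816 m
LSR: p² = d² − 2 + 2cos(α−β) + 2d(sin α + sin β) = 100.817840; p = √p² = 10.040809; φ = atan2(−cos α − cos β, d + sin α + sin β) − atan2(−2, p) = 0.188790 rad; t = (φ − α) mod 2π = 0.933071 rad, q = (φ − β) mod 2π = 4.186364 rad → L = 7.89·(0.933071 + 10.040809 + 4.186364) = 7.89·15.160244 = 119.614324 m
RSL: p² = d² − 2 + 2cos(α−β) − 2d(sin α + sin β) = 97.657197; p = √p² = 9.882166; φ = atan2(cos α + cos β, d − sin α − sin β) − atan2(2, p) = -0.191743 rad; t = (α − φ) mod 2π = 5.730648 rad, q = (β − φ) mod 2π = 2.477354 rad → L = 7.89·(5.730648 + 9.882166 + 2.477354) = 7.89·18.090168 = 142.731425 m
RLR: c = (6 − d² + 2cos(α−β) + 2d(sin α − sin β))/8 = -16.040514, |c| > 1 → infeasible
LRL: c = (6 − d² + 2cos(α−β) − 2d(sin α − sin β))/8 = -8.762634, |c| > 1 → infeasible
Shortest: LSL with L = 93.633569 m ≈ 93.6336 m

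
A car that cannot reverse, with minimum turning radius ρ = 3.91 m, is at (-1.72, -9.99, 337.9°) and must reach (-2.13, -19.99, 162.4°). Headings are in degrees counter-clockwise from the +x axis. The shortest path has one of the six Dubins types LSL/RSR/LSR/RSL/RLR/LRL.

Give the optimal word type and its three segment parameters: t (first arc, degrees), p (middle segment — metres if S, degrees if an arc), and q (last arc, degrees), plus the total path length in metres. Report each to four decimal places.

RSR: t = 27.6543°, p = 3.4722 m, q = 147.8457°, L = 15.4488 m

Let ψ = atan2(Δy, Δx) = atan2(-10.00, -0.41) = -92.3478° be the start→goal bearing.
Normalize: d = |goal − start| / ρ = 10.008401/3.91 = 2.559693, α = (θ_start − ψ) mod 360° = 70.2478° = 1.226056 rad, β = (θ_goal − ψ) mod 360° = 254.7478° = 4.446188 rad.
Common terms: sin α = 0.941163, cos α = 0.337953, sin β = -0.964777, cos β = -0.263068, cos(α−β) = -0.996917, d² = 6.552031. Work in radians in the unit-radius frame; every candidate has L = ρ·(t + p + q).
LSL: p² = 2 + d² − 2cos(α−β) + 2d(sin α − sin β) = 20.303112; p = √p² = 4.505897; φ = atan2(cos β − cos α, d + sin α − sin β) = -0.133784 rad; t = (φ − α) mod 2π = 4.923346 rad, q = (β − φ) mod 2π = 4.579972 rad → L = 3.91·(4.923346 + 4.505897 + 4.579972) = 3.91·14.009215 = 54.776031 m
RSR: p² = 2 + d² − 2cos(α−β) + 2d(sin β − sin α) = 0.788619; p = √p² = 0.888042; φ = atan2(cos α − cos β, d − sin α + sin β) = 0.743397 rad; t = (α − φ) mod 2π = 0.482658 rad, q = (φ − β) mod 2π = 2.580395 rad → L = 3.91·(0.482658 + 0.888042 + 2.580395) = 3.91·3.951095 = 15.448782 m
LSR: p² = d² − 2 + 2cos(α−β) + 2d(sin α + sin β) = 2.437306; p = √p² = 1.561187; φ = atan2(−cos α − cos β, d + sin α + sin β) − atan2(−2, p) = 0.878482 rad; t = (φ − α) mod 2π = 5.935612 rad, q = (φ − β) mod 2π = 2.715479 rad → L = 3.91·(5.935612 + 1.561187 + 2.715479) = 3.91·10.212278 = 39.930007 m
RSL: p² = d² − 2 + 2cos(α−β) − 2d(sin α + sin β) = 2.679086; p = √p² = 1.636791; φ = atan2(cos α + cos β, d − sin α − sin β) − atan2(2, p) = -0.855959 rad; t = (α − φ) mod 2π = 2.082015 rad, q = (β − φ) mod 2π = 5.302147 rad → L = 3.91·(2.082015 + 1.636791 + 5.302147) = 3.91·9.020953 = 35.271926 m
RLR: c = (6 − d² + 2cos(α−β) + 2d(sin α − sin β))/8 = 0.901423; p = 2π − arccos c = 5.835433 rad; φ = atan2(cos α − cos β, d − sin α + sin β) = 0.743397 rad; t = (α − φ + p/2) mod 2π = 3.400375 rad, q = (α − β − t + p) mod 2π = 5.498111 rad → L = 3.91·(3.400375 + 5.835433 + 5.498111) = 3.91·14.733919 = 57.609625 m
LRL: c = (6 − d² + 2cos(α−β) − 2d(sin α − sin β))/8 = -1.537889, |c| > 1 → infeasible
Shortest: RSR with L = 15.448782 m ≈ 15.4488 m
Convert RSR to answer units (arcs ×180/π): t = 0.482658·180/π = 27.6543°, p = ρ·p = 3.91·0.888042 = 3.4722 m, q = 2.580395·180/π = 147.8457°, L = 15.4488 m.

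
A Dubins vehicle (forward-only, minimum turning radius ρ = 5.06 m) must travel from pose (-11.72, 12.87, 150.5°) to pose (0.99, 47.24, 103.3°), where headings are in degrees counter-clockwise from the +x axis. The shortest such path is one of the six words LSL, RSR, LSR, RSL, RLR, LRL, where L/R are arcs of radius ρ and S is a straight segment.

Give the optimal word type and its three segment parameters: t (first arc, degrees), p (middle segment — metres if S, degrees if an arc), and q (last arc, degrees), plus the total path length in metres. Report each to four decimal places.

RSL: t = 91.1322°, p = 27.4803 m, q = 43.9322°, L = 39.4083 m

Let ψ = atan2(Δy, Δx) = atan2(34.37, 12.71) = 69.7056° be the start→goal bearing.
Normalize: d = |goal − start| / ρ = 36.644795/5.06 = 7.242054, α = (θ_start − ψ) mod 360° = 80.7944° = 1.410128 rad, β = (θ_goal − ψ) mod 360° = 33.5944° = 0.586332 rad.
Common terms: sin α = 0.987121, cos α = 0.159978, sin β = 0.553309, cos β = 0.832976, cos(α−β) = 0.679441, d² = 52.447351. Work in radians in the unit-radius frame; every candidate has L = ρ·(t + p + q).
LSL: p² = 2 + d² − 2cos(α−β) + 2d(sin α − sin β) = 59.371834; p = √p² = 7.705312; φ = atan2(cos β − cos α, d + sin α − sin β) = 0.087453 rad; t = (φ − α) mod 2π = 4.960511 rad, q = (β − φ) mod 2π = 0.498879 rad → L = 5.06·(4.960511 + 7.705312 + 0.498879) = 5.06·13.164702 = 66.613392 m
RSR: p² = 2 + d² − 2cos(α−β) + 2d(sin β − sin α) = 46.805103; p = √p² = 6.841425; φ = atan2(cos α − cos β, d − sin α + sin β) = -0.098530 rad; t = (α − φ) mod 2π = 1.508658 rad, q = (φ − β) mod 2π = 5.598323 rad → L = 5.06·(1.508658 + 6.841425 + 5.598323) = 5.06·13.948406 = 70.578935 m
LSR: p² = d² − 2 + 2cos(α−β) + 2d(sin α + sin β) = 74.117989; p = √p² = 8.609181; φ = atan2(−cos α − cos β, d + sin α + sin β) − atan2(−2, p) = 0.115679 rad; t = (φ − α) mod 2π = 4.988736 rad, q = (φ − β) mod 2π = 5.812532 rad → L = 5.06·(4.988736 + 8.609181 + 5.812532) = 5.06·19.410449 = 98.216871 m
RSL: p² = d² − 2 + 2cos(α−β) − 2d(sin α + sin β) = 29.494478; p = √p² = 5.430882; φ = atan2(cos α + cos β, d − sin α − sin β) − atan2(2, p) = -0.180429 rad; t = (α − φ) mod 2π = 1.590556 rad, q = (β − φ) mod 2π = 0.766761 rad → L = 5.06·(1.590556 + 5.430882 + 0.766761) = 5.06·7.788199 = 39.408288 m
RLR: c = (6 − d² + 2cos(α−β) + 2d(sin α − sin β))/8 = -4.850638, |c| > 1 → infeasible
LRL: c = (6 − d² + 2cos(α−β) − 2d(sin α − sin β))/8 = -6.421479, |c| > 1 → infeasible
Shortest: RSL with L = 39.408288 m ≈ 39.4083 m
Convert RSL to answer units (arcs ×180/π): t = 1.590556·180/π = 91.1322°, p = ρ·p = 5.06·5.430882 = 27.4803 m, q = 0.766761·180/π = 43.9322°, L = 39.4083 m.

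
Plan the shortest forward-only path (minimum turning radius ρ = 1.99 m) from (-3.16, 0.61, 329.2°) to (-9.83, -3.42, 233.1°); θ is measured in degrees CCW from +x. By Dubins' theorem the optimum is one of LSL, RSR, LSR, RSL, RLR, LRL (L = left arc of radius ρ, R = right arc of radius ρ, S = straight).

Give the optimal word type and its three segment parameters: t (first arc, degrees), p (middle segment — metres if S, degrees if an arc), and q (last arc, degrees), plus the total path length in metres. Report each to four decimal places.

RSL: t = 156.1356°, p = 3.6054 m, q = 60.0356°, L = 11.1135 m

Let ψ = atan2(Δy, Δx) = atan2(-4.03, -6.67) = -148.8597° be the start→goal bearing.
Normalize: d = |goal − start| / ρ = 7.792933/1.99 = 3.916047, α = (θ_start − ψ) mod 360° = 118.0597° = 2.060531 rad, β = (θ_goal − ψ) mod 360° = 21.9597° = 0.383269 rad.
Common terms: sin α = 0.882458, cos α = -0.470392, sin β = 0.373955, cos β = 0.927447, cos(α−β) = -0.106264, d² = 15.335421. Work in radians in the unit-radius frame; every candidate has L = ρ·(t + p + q).
LSL: p² = 2 + d² − 2cos(α−β) + 2d(sin α − sin β) = 21.530593; p = √p² = 4.640107; φ = atan2(cos β − cos α, d + sin α − sin β) = 0.306005 rad; t = (φ − α) mod 2π = 4.528659 rad, q = (β − φ) mod 2π = 0.077265 rad → L = 1.99·(4.528659 + 4.640107 + 0.077265) = 1.99·9.246031 = 18.399602 m
RSR: p² = 2 + d² − 2cos(α−β) + 2d(sin β − sin α) = 13.565305; p = √p² = 3.683111; φ = atan2(cos α − cos β, d − sin α + sin β) = -0.389285 rad; t = (α − φ) mod 2π = 2.449815 rad, q = (φ − β) mod 2π = 5.510631 rad → L = 1.99·(2.449815 + 3.683111 + 5.510631) = 1.99·11.643557 = 23.170679 m
LSR: p² = d² − 2 + 2cos(α−β) + 2d(sin α + sin β) = 22.963232; p = √p² = 4.791997; φ = atan2(−cos α − cos β, d + sin α + sin β) − atan2(−2, p) = 0.307250 rad; t = (φ − α) mod 2π = 4.529904 rad, q = (φ − β) mod 2π = 6.207166 rad → L = 1.99·(4.529904 + 4.791997 + 6.207166) = 1.99·15.529066 = 30.902842 m
RSL: p² = d² − 2 + 2cos(α−β) − 2d(sin α + sin β) = 3.282554; p = √p² = 1.811782; φ = atan2(cos α + cos β, d − sin α − sin β) − atan2(2, p) = -0.664549 rad; t = (α − φ) mod 2π = 2.725080 rad, q = (β − φ) mod 2π = 1.047819 rad → L = 1.99·(2.725080 + 1.811782 + 1.047819) = 1.99·5.584681 = 11.113515 m
RLR: c = (6 − d² + 2cos(α−β) + 2d(sin α − sin β))/8 = -0.695663; p = 2π − arccos c = 3.943046 rad; φ = atan2(cos α − cos β, d − sin α + sin β) = -0.389285 rad; t = (α − φ + p/2) mod 2π = 4.421339 rad, q = (α − β − t + p) mod 2π = 1.198969 rad → L = 1.99·(4.421339 + 3.943046 + 1.198969) = 1.99·9.563354 = 19.031075 m
LRL: c = (6 − d² + 2cos(α−β) − 2d(sin α − sin β))/8 = -1.691324, |c| > 1 → infeasible
Shortest: RSL with L = 11.113515 m ≈ 11.1135 m
Convert RSL to answer units (arcs ×180/π): t = 2.725080·180/π = 156.1356°, p = ρ·p = 1.99·1.811782 = 3.6054 m, q = 1.047819·180/π = 60.0356°, L = 11.1135 m.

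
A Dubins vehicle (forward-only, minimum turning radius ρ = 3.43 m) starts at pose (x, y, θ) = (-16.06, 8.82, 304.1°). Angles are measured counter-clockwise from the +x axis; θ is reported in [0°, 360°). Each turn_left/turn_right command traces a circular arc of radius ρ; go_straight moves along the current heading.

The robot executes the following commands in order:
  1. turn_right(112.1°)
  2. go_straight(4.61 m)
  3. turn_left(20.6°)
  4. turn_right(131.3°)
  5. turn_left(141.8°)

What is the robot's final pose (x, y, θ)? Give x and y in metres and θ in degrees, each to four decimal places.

set_pose: (x, y, θ) = (-16.0600, 8.8200, 304.1000°), ρ = 3.43
turn_right(112.1°): centre at ρ to the right, rotate −112.1° → (-18.1871, 3.5420, 192.0000°)
go_straight(4.61): x += 4.61·cos θ, y += 4.61·sin θ → (-22.6964, 2.5835, 192.0000°)
turn_left(20.6°): centre at ρ to the left, rotate +20.6° → (-23.8312, 2.1181, 212.6000°)
turn_right(131.3°): centre at ρ to the right, rotate −131.3° → (-29.0697, 5.5265, 81.3000°)
turn_left(141.8°): centre at ρ to the left, rotate +141.8° → (-34.8039, 8.5498, 223.1000°)

(-34.8039, 8.5498, 223.1000°)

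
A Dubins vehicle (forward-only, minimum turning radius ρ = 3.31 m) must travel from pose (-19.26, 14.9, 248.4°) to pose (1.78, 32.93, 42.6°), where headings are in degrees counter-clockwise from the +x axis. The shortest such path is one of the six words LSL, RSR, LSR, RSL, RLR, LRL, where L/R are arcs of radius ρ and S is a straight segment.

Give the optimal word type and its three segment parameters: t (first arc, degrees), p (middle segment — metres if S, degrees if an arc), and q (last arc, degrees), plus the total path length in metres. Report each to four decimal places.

Let ψ = atan2(Δy, Δx) = atan2(18.03, 21.04) = 40.5946° be the start→goal bearing.
Normalize: d = |goal − start| / ρ = 27.708528/3.31 = 8.371156, α = (θ_start − ψ) mod 360° = 207.8054° = 3.626889 rad, β = (θ_goal − ψ) mod 360° = 2.0054° = 0.035001 rad.
Common terms: sin α = -0.466471, cos α = -0.884537, sin β = 0.034994, cos β = 0.999388, cos(α−β) = -0.900319, d² = 70.076259. Work in radians in the unit-radius frame; every candidate has L = ρ·(t + p + q).
LSL: p² = 2 + d² − 2cos(α−β) + 2d(sin α − sin β) = 65.481216; p = √p² = 8.092046; φ = atan2(cos β − cos α, d + sin α − sin β) = 0.234968 rad; t = (φ − α) mod 2π = 2.891264 rad, q = (β − φ) mod 2π = 6.083219 rad → L = 3.31·(2.891264 + 8.092046 + 6.083219) = 3.31·17.066529 = 56.490213 m
RSR: p² = 2 + d² − 2cos(α−β) + 2d(sin β − sin α) = 82.272577; p = √p² = 9.070423; φ = atan2(cos α − cos β, d − sin α + sin β) = -0.209223 rad; t = (α − φ) mod 2π = 3.836112 rad, q = (φ − β) mod 2π = 6.038961 rad → L = 3.31·(3.836112 + 9.070423 + 6.038961) = 3.31·18.945496 = 62.709592 m
LSR: p² = d² − 2 + 2cos(α−β) + 2d(sin α + sin β) = 59.051711; p = √p² = 7.684511; φ = atan2(−cos α − cos β, d + sin α + sin β) − atan2(−2, p) = 0.240151 rad; t = (φ − α) mod 2π = 2.896447 rad, q = (φ − β) mod 2π = 0.205149 rad → L = 3.31·(2.896447 + 7.684511 + 0.205149) = 3.31·10.786107 = 35.702016 m
RSL: p² = d² − 2 + 2cos(α−β) − 2d(sin α + sin β) = 73.499532; p = √p² = 8.573187; φ = atan2(cos α + cos β, d − sin α − sin β) − atan2(2, p) = -0.216140 rad; t = (α − φ) mod 2π = 3.843029 rad, q = (β − φ) mod 2π = 0.251141 rad → L = 3.31·(3.843029 + 8.573187 + 0.251141) = 3.31·12.667357 = 41.928952 m
RLR: c = (6 − d² + 2cos(α−β) + 2d(sin α − sin β))/8 = -9.284072, |c| > 1 → infeasible
LRL: c = (6 − d² + 2cos(α−β) − 2d(sin α − sin β))/8 = -7.185152, |c| > 1 → infeasible
Shortest: LSR with L = 35.702016 m ≈ 35.7020 m
Convert LSR to answer units (arcs ×180/π): t = 2.896447·180/π = 165.9542°, p = ρ·p = 3.31·7.684511 = 25.4357 m, q = 0.205149·180/π = 11.7542°, L = 35.7020 m.

LSR: t = 165.9542°, p = 25.4357 m, q = 11.7542°, L = 35.7020 m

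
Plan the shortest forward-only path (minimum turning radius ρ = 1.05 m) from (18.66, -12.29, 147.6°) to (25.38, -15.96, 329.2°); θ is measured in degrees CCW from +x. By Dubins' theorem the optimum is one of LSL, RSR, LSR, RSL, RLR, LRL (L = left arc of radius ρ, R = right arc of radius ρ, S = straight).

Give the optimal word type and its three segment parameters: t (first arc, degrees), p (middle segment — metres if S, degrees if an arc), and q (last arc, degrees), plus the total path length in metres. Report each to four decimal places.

Let ψ = atan2(Δy, Δx) = atan2(-3.67, 6.72) = -28.6403° be the start→goal bearing.
Normalize: d = |goal − start| / ρ = 7.656847/1.05 = 7.292235, α = (θ_start − ψ) mod 360° = 176.2403° = 3.075974 rad, β = (θ_goal − ψ) mod 360° = 357.8403° = 6.245492 rad.
Common terms: sin α = 0.065572, cos α = -0.997848, sin β = -0.037685, cos β = 0.999290, cos(α−β) = -0.999610, d² = 53.176689. Work in radians in the unit-radius frame; every candidate has L = ρ·(t + p + q).
LSL: p² = 2 + d² − 2cos(α−β) + 2d(sin α − sin β) = 58.681848; p = √p² = 7.660408; φ = atan2(cos β − cos α, d + sin α − sin β) = 0.263757 rad; t = (φ − α) mod 2π = 3.470968 rad, q = (β − φ) mod 2π = 5.981735 rad → L = 1.05·(3.470968 + 7.660408 + 5.981735) = 1.05·17.113111 = 17.968767 m
RSR: p² = 2 + d² − 2cos(α−β) + 2d(sin β − sin α) = 55.669971; p = √p² = 7.461231; φ = atan2(cos α − cos β, d − sin α + sin β) = -0.270973 rad; t = (α − φ) mod 2π = 3.346946 rad, q = (φ − β) mod 2π = 6.049906 rad → L = 1.05·(3.346946 + 7.461231 + 6.049906) = 1.05·16.858084 = 17.700988 m
LSR: p² = d² − 2 + 2cos(α−β) + 2d(sin α + sin β) = 49.584188; p = √p² = 7.041604; φ = atan2(−cos α − cos β, d + sin α + sin β) − atan2(−2, p) = 0.276541 rad; t = (φ − α) mod 2π = 3.483753 rad, q = (φ − β) mod 2π = 0.314235 rad → L = 1.05·(3.483753 + 7.041604 + 0.314235) = 1.05·10.839592 = 11.381571 m
RSL: p² = d² − 2 + 2cos(α−β) − 2d(sin α + sin β) = 48.770750; p = √p² = 6.983606; φ = atan2(cos α + cos β, d − sin α − sin β) − atan2(2, p) = -0.278721 rad; t = (α − φ) mod 2π = 3.354695 rad, q = (β − φ) mod 2π = 0.241028 rad → L = 1.05·(3.354695 + 6.983606 + 0.241028) = 1.05·10.579328 = 11.108295 m
RLR: c = (6 − d² + 2cos(α−β) + 2d(sin α − sin β))/8 = -5.958746, |c| > 1 → infeasible
LRL: c = (6 − d² + 2cos(α−β) − 2d(sin α − sin β))/8 = -6.335231, |c| > 1 → infeasible
Shortest: RSL with L = 11.108295 m ≈ 11.1083 m
Convert RSL to answer units (arcs ×180/π): t = 3.354695·180/π = 192.2099°, p = ρ·p = 1.05·6.983606 = 7.3328 m, q = 0.241028·180/π = 13.8099°, L = 11.1083 m.

RSL: t = 192.2099°, p = 7.3328 m, q = 13.8099°, L = 11.1083 m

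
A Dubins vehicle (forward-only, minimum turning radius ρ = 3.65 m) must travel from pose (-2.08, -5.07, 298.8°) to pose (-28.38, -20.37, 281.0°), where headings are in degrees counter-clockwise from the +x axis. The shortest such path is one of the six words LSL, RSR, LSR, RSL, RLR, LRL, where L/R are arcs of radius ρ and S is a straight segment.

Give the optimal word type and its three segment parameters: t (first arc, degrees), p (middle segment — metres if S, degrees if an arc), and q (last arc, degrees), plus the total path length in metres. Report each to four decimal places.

RSL: t = 103.6562°, p = 22.1964 m, q = 85.8562°, L = 34.2692 m

Let ψ = atan2(Δy, Δx) = atan2(-15.30, -26.30) = -149.8113° be the start→goal bearing.
Normalize: d = |goal − start| / ρ = 30.426633/3.65 = 8.336064, α = (θ_start − ψ) mod 360° = 88.6113° = 1.546560 rad, β = (θ_goal − ψ) mod 360° = 70.8113° = 1.235891 rad.
Common terms: sin α = 0.999706, cos α = 0.024234, sin β = 0.944441, cos β = 0.328680, cos(α−β) = 0.952129, d² = 69.489961. Work in radians in the unit-radius frame; every candidate has L = ρ·(t + p + q).
LSL: p² = 2 + d² − 2cos(α−β) + 2d(sin α − sin β) = 70.507085; p = √p² = 8.396850; φ = atan2(cos β − cos α, d + sin α − sin β) = 0.036265 rad; t = (φ − α) mod 2π = 4.772891 rad, q = (β − φ) mod 2π = 1.199626 rad → L = 3.65·(4.772891 + 8.396850 + 1.199626) = 3.65·14.369366 = 52.448187 m
RSR: p² = 2 + d² − 2cos(α−β) + 2d(sin β − sin α) = 68.664319; p = √p² = 8.286394; φ = atan2(cos α − cos β, d − sin α + sin β) = -0.036749 rad; t = (α − φ) mod 2π = 1.583308 rad, q = (φ − β) mod 2π = 5.010546 rad → L = 3.65·(1.583308 + 8.286394 + 5.010546) = 3.65·14.880247 = 54.312903 m
LSR: p² = d² − 2 + 2cos(α−β) + 2d(sin α + sin β) = 101.807299; p = √p² = 10.089960; φ = atan2(−cos α − cos β, d + sin α + sin β) − atan2(−2, p) = 0.161364 rad; t = (φ − α) mod 2π = 4.897990 rad, q = (φ − β) mod 2π = 5.208659 rad → L = 3.65·(4.897990 + 10.089960 + 5.208659) = 3.65·20.196609 = 73.717623 m
RSL: p² = d² − 2 + 2cos(α−β) − 2d(sin α + sin β) = 36.981140; p = √p² = 6.081212; φ = atan2(cos α + cos β, d − sin α − sin β) − atan2(2, p) = -0.262582 rad; t = (α − φ) mod 2π = 1.809142 rad, q = (β − φ) mod 2π = 1.498473 rad → L = 3.65·(1.809142 + 6.081212 + 1.498473) = 3.65·9.388827 = 34.269219 m
RLR: c = (6 − d² + 2cos(α−β) + 2d(sin α − sin β))/8 = -7.583040, |c| > 1 → infeasible
LRL: c = (6 − d² + 2cos(α−β) − 2d(sin α − sin β))/8 = -7.813386, |c| > 1 → infeasible
Shortest: RSL with L = 34.269219 m ≈ 34.2692 m
Convert RSL to answer units (arcs ×180/π): t = 1.809142·180/π = 103.6562°, p = ρ·p = 3.65·6.081212 = 22.1964 m, q = 1.498473·180/π = 85.8562°, L = 34.2692 m.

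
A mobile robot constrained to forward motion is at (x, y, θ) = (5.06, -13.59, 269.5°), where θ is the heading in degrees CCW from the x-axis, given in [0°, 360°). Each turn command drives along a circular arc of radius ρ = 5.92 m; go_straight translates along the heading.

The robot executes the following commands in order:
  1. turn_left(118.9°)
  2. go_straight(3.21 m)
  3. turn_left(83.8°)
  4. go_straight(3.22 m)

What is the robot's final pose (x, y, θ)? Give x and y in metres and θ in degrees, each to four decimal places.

(18.0680, -6.8968, 112.2000°)

set_pose: (x, y, θ) = (5.0600, -13.5900, 269.5000°), ρ = 5.92
turn_left(118.9°): centre at ρ to the left, rotate +118.9° → (13.7955, -18.8492, 388.4000° ≡ 28.4000°)
go_straight(3.21): x += 3.21·cos θ, y += 3.21·sin θ → (16.6191, -17.3224, 28.4000°)
turn_left(83.8°): centre at ρ to the left, rotate +83.8° → (19.2846, -9.8781, 112.2000°)
go_straight(3.22): x += 3.22·cos θ, y += 3.22·sin θ → (18.0680, -6.8968, 112.2000°)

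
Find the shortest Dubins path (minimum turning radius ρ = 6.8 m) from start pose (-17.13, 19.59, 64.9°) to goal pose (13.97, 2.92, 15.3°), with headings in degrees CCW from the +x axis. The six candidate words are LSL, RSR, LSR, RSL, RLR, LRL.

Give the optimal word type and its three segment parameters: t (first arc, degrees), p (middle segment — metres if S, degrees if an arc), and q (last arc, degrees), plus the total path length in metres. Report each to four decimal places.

Let ψ = atan2(Δy, Δx) = atan2(-16.67, 31.10) = -28.1919° be the start→goal bearing.
Normalize: d = |goal − start| / ρ = 35.285959/6.8 = 5.189112, α = (θ_start − ψ) mod 360° = 93.0919° = 1.624760 rad, β = (θ_goal − ψ) mod 360° = 43.4919° = 0.759077 rad.
Common terms: sin α = 0.998544, cos α = -0.053937, sin β = 0.688252, cos β = 0.725472, cos(α−β) = 0.648120, d² = 26.926879. Work in radians in the unit-radius frame; every candidate has L = ρ·(t + p + q).
LSL: p² = 2 + d² − 2cos(α−β) + 2d(sin α − sin β) = 30.850925; p = √p² = 5.554361; φ = atan2(cos β − cos α, d + sin α − sin β) = 0.140788 rad; t = (φ − α) mod 2π = 4.799214 rad, q = (β − φ) mod 2π = 0.618288 rad → L = 6.8·(4.799214 + 5.554361 + 0.618288) = 6.8·10.971863 = 74.608668 m
RSR: p² = 2 + d² − 2cos(α−β) + 2d(sin β − sin α) = 24.410354; p = √p² = 4.940684; φ = atan2(cos α − cos β, d − sin α + sin β) = -0.158415 rad; t = (α − φ) mod 2π = 1.783175 rad, q = (φ − β) mod 2π = 5.365694 rad → L = 6.8·(1.783175 + 4.940684 + 5.365694) = 6.8·12.089552 = 82.208955 m
LSR: p² = d² − 2 + 2cos(α−β) + 2d(sin α + sin β) = 43.729066; p = √p² = 6.612796; φ = atan2(−cos α − cos β, d + sin α + sin β) − atan2(−2, p) = 0.196341 rad; t = (φ − α) mod 2π = 4.854767 rad, q = (φ − β) mod 2π = 5.720450 rad → L = 6.8·(4.854767 + 6.612796 + 5.720450) = 6.8·17.188013 = 116.878485 m
RSL: p² = d² − 2 + 2cos(α−β) − 2d(sin α + sin β) = 8.717173; p = √p² = 2.952486; φ = atan2(cos α + cos β, d − sin α − sin β) − atan2(2, p) = -0.405952 rad; t = (α − φ) mod 2π = 2.030712 rad, q = (β − φ) mod 2π = 1.165029 rad → L = 6.8·(2.030712 + 2.952486 + 1.165029) = 6.8·6.148227 = 41.807944 m
RLR: c = (6 − d² + 2cos(α−β) + 2d(sin α − sin β))/8 = -2.051294, |c| > 1 → infeasible
LRL: c = (6 − d² + 2cos(α−β) − 2d(sin α − sin β))/8 = -2.856366, |c| > 1 → infeasible
Shortest: RSL with L = 41.807944 m ≈ 41.8079 m
Convert RSL to answer units (arcs ×180/π): t = 2.030712·180/π = 116.3512°, p = ρ·p = 6.8·2.952486 = 20.0769 m, q = 1.165029·180/π = 66.7512°, L = 41.8079 m.

RSL: t = 116.3512°, p = 20.0769 m, q = 66.7512°, L = 41.8079 m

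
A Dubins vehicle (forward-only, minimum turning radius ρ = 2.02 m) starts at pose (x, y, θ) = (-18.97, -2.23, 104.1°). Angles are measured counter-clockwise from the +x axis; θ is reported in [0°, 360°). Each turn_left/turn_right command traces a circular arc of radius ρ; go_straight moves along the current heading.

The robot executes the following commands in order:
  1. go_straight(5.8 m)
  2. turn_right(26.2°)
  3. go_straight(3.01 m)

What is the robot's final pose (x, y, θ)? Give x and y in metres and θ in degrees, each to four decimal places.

(-19.7680, 7.2539, 77.9000°)

set_pose: (x, y, θ) = (-18.9700, -2.2300, 104.1000°), ρ = 2.02
go_straight(5.8): x += 5.8·cos θ, y += 5.8·sin θ → (-20.3830, 3.3953, 104.1000°)
turn_right(26.2°): centre at ρ to the right, rotate −26.2° → (-20.3989, 4.3108, 77.9000°)
go_straight(3.01): x += 3.01·cos θ, y += 3.01·sin θ → (-19.7680, 7.2539, 77.9000°)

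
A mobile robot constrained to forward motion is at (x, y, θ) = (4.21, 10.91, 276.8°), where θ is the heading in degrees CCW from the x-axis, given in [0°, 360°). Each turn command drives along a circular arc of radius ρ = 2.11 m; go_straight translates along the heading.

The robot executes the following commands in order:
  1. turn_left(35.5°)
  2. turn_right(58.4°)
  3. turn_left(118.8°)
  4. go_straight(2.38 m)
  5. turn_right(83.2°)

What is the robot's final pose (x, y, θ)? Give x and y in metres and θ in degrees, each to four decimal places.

set_pose: (x, y, θ) = (4.2100, 10.9100, 276.8000°), ρ = 2.11
turn_left(35.5°): centre at ρ to the left, rotate +35.5° → (4.7445, 9.7398, 312.3000°)
turn_right(58.4°): centre at ρ to the right, rotate −58.4° → (5.2112, 7.7346, 253.9000°)
turn_left(118.8°): centre at ρ to the left, rotate +118.8° → (7.7023, 5.0911, 372.7000° ≡ 12.7000°)
go_straight(2.38): x += 2.38·cos θ, y += 2.38·sin θ → (10.0240, 5.6143, 12.7000°)
turn_right(83.2°): centre at ρ to the right, rotate −83.2° → (12.4769, 4.2603, -70.5000° ≡ 289.5000°)

(12.4769, 4.2603, 289.5000°)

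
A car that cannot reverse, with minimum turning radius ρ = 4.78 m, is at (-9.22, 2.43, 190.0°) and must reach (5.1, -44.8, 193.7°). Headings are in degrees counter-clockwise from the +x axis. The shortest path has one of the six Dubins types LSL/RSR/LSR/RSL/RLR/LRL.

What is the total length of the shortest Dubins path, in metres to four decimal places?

Let ψ = atan2(Δy, Δx) = atan2(-47.23, 14.32) = -73.1328° be the start→goal bearing.
Normalize: d = |goal − start| / ρ = 49.353169/4.78 = 10.324931, α = (θ_start − ψ) mod 360° = 263.1328° = 4.592535 rad, β = (θ_goal − ψ) mod 360° = 266.8328° = 4.657112 rad.
Common terms: sin α = -0.992826, cos α = -0.119568, sin β = -0.998473, cos β = -0.055249, cos(α−β) = 0.997916, d² = 106.604195. Work in radians in the unit-radius frame; every candidate has L = ρ·(t + p + q).
LSL: p² = 2 + d² − 2cos(α−β) + 2d(sin α − sin β) = 106.724965; p = √p² = 10.330778; φ = atan2(cos β − cos α, d + sin α − sin β) = 0.006226 rad; t = (φ − α) mod 2π = 1.696877 rad, q = (β − φ) mod 2π = 4.650886 rad → L = 4.78·(1.696877 + 10.330778 + 4.650886) = 4.78·16.678540 = 79.723421 m
RSR: p² = 2 + d² − 2cos(α−β) + 2d(sin β − sin α) = 106.491764; p = √p² = 10.319485; φ = atan2(cos α − cos β, d − sin α + sin β) = -0.006233 rad; t = (α − φ) mod 2π = 4.598767 rad, q = (φ − β) mod 2π = 1.619841 rad → L = 4.78·(4.598767 + 10.319485 + 1.619841) = 4.78·16.538093 = 79.052084 m
LSR: p² = d² − 2 + 2cos(α−β) + 2d(sin α + sin β) = 65.479985; p = √p² = 8.091970; φ = atan2(−cos α − cos β, d + sin α + sin β) − atan2(−2, p) = 0.263277 rad; t = (φ − α) mod 2π = 1.953928 rad, q = (φ − β) mod 2π = 1.889350 rad → L = 4.78·(1.953928 + 8.091970 + 1.889350) = 4.78·11.935248 = 57.050487 m
RSL: p² = d² − 2 + 2cos(α−β) − 2d(sin α + sin β) = 147.720068; p = √p² = 12.154014; φ = atan2(cos α + cos β, d − sin α − sin β) − atan2(2, p) = -0.177286 rad; t = (α − φ) mod 2π = 4.769821 rad, q = (β − φ) mod 2π = 4.834398 rad → L = 4.78·(4.769821 + 12.154014 + 4.834398) = 4.78·21.758233 = 104.004354 m
RLR: c = (6 − d² + 2cos(α−β) + 2d(sin α − sin β))/8 = -12.311470, |c| > 1 → infeasible
LRL: c = (6 − d² + 2cos(α−β) − 2d(sin α − sin β))/8 = -12.340621, |c| > 1 → infeasible
Shortest: LSR with L = 57.050487 m ≈ 57.0505 m

57.0505 m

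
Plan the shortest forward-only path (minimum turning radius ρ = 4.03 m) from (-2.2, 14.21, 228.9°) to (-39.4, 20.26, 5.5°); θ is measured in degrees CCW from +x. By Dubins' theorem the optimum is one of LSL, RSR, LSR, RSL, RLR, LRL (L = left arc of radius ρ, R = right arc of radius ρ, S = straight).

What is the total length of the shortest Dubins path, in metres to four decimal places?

Let ψ = atan2(Δy, Δx) = atan2(6.05, -37.20) = 170.7626° be the start→goal bearing.
Normalize: d = |goal − start| / ρ = 37.688758/4.03 = 9.352049, α = (θ_start − ψ) mod 360° = 58.1374° = 1.014689 rad, β = (θ_goal − ψ) mod 360° = 194.7374° = 3.398809 rad.
Common terms: sin α = 0.849316, cos α = 0.527884, sin β = -0.254389, cos β = -0.967102, cos(α−β) = -0.726575, d² = 87.460824. Work in radians in the unit-radius frame; every candidate has L = ρ·(t + p + q).
LSL: p² = 2 + d² − 2cos(α−β) + 2d(sin α − sin β) = 111.557789; p = √p² = 10.562092; φ = atan2(cos β − cos α, d + sin α − sin β) = -0.142020 rad; t = (φ − α) mod 2π = 5.126477 rad, q = (β − φ) mod 2π = 3.540828 rad → L = 4.03·(5.126477 + 10.562092 + 3.540828) = 4.03·19.229397 = 77.494470 m
RSR: p² = 2 + d² − 2cos(α−β) + 2d(sin β − sin α) = 70.270158; p = √p² = 8.382730; φ = atan2(cos α − cos β, d − sin α + sin β) = 0.179300 rad; t = (α − φ) mod 2π = 0.835388 rad, q = (φ − β) mod 2π = 3.063677 rad → L = 4.03·(0.835388 + 8.382730 + 3.063677) = 4.03·12.281795 = 49.495635 m
LSR: p² = d² − 2 + 2cos(α−β) + 2d(sin α + sin β) = 95.135253; p = √p² = 9.753730; φ = atan2(−cos α − cos β, d + sin α + sin β) − atan2(−2, p) = 0.246374 rad; t = (φ − α) mod 2π = 5.514870 rad, q = (φ − β) mod 2π = 3.130750 rad → L = 4.03·(5.514870 + 9.753730 + 3.130750) = 4.03·18.399351 = 74.149383 m
RSL: p² = d² − 2 + 2cos(α−β) − 2d(sin α + sin β) = 72.880097; p = √p² = 8.536984; φ = atan2(cos α + cos β, d − sin α − sin β) − atan2(2, p) = -0.280238 rad; t = (α − φ) mod 2π = 1.294927 rad, q = (β − φ) mod 2π = 3.679047 rad → L = 4.03·(1.294927 + 8.536984 + 3.679047) = 4.03·13.510958 = 54.449159 m
RLR: c = (6 − d² + 2cos(α−β) + 2d(sin α − sin β))/8 = -7.783770, |c| > 1 → infeasible
LRL: c = (6 − d² + 2cos(α−β) − 2d(sin α − sin β))/8 = -12.944724, |c| > 1 → infeasible
Shortest: RSR with L = 49.495635 m ≈ 49.4956 m

49.4956 m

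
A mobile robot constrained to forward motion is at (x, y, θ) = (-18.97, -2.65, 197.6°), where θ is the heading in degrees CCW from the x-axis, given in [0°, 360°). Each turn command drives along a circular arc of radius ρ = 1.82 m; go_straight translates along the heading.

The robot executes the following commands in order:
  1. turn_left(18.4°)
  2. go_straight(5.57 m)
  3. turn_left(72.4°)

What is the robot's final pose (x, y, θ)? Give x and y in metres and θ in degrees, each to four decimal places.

(-24.6529, -8.2333, 288.4000°)

set_pose: (x, y, θ) = (-18.9700, -2.6500, 197.6000°), ρ = 1.82
turn_left(18.4°): centre at ρ to the left, rotate +18.4° → (-19.4895, -2.9124, 216.0000°)
go_straight(5.57): x += 5.57·cos θ, y += 5.57·sin θ → (-23.9957, -6.1864, 216.0000°)
turn_left(72.4°): centre at ρ to the left, rotate +72.4° → (-24.6529, -8.2333, 288.4000°)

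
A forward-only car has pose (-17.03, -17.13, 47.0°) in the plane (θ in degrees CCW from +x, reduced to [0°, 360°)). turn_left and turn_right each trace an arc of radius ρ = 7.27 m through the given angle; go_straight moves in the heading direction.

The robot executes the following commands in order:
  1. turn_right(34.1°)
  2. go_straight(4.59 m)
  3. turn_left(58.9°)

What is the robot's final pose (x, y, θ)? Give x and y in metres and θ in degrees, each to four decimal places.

set_pose: (x, y, θ) = (-17.0300, -17.1300, 47.0000°), ρ = 7.27
turn_right(34.1°): centre at ρ to the right, rotate −34.1° → (-13.3361, -15.0016, 12.9000°)
go_straight(4.59): x += 4.59·cos θ, y += 4.59·sin θ → (-8.8619, -13.9769, 12.9000°)
turn_left(58.9°): centre at ρ to the left, rotate +58.9° → (-3.5787, -9.1611, 71.8000°)

(-3.5787, -9.1611, 71.8000°)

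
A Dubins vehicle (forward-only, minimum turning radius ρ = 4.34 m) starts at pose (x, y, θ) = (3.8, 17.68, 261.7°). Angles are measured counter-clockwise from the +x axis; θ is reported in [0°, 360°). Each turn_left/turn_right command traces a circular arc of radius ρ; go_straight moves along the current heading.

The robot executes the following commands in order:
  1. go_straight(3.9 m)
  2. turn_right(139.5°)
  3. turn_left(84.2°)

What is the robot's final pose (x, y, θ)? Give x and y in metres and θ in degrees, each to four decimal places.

set_pose: (x, y, θ) = (3.8000, 17.6800, 261.7000°), ρ = 4.34
go_straight(3.9): x += 3.9·cos θ, y += 3.9·sin θ → (3.2370, 13.8208, 261.7000°)
turn_right(139.5°): centre at ρ to the right, rotate −139.5° → (-4.7300, 12.1347, 122.2000°)
turn_left(84.2°): centre at ρ to the left, rotate +84.2° → (-10.3322, 13.7094, 206.4000°)

(-10.3322, 13.7094, 206.4000°)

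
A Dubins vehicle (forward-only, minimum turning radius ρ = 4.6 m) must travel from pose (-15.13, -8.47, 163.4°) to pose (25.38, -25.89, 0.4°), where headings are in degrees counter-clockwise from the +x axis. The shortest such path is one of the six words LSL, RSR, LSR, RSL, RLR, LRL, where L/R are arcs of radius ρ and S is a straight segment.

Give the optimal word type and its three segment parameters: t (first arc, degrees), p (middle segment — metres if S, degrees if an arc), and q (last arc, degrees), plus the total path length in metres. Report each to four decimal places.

LSL: t = 185.2197°, p = 42.6302 m, q = 11.7803°, L = 58.4464 m

Let ψ = atan2(Δy, Δx) = atan2(-17.42, 40.51) = -23.2685° be the start→goal bearing.
Normalize: d = |goal − start| / ρ = 44.096672/4.6 = 9.586233, α = (θ_start − ψ) mod 360° = 186.6685° = 3.257981 rad, β = (θ_goal − ψ) mod 360° = 23.6685° = 0.413094 rad.
Common terms: sin α = -0.116125, cos α = -0.993235, sin β = 0.401445, cos β = 0.915883, cos(α−β) = -0.956305, d² = 91.895865. Work in radians in the unit-radius frame; every candidate has L = ρ·(t + p + q).
LSL: p² = 2 + d² − 2cos(α−β) + 2d(sin α − sin β) = 85.885374; p = √p² = 9.267436; φ = atan2(cos β − cos α, d + sin α − sin β) = 0.207488 rad; t = (φ − α) mod 2π = 3.232693 rad, q = (β − φ) mod 2π = 0.205606 rad → L = 4.6·(3.232693 + 9.267436 + 0.205606) = 4.6·12.705735 = 58.446380 m
RSR: p² = 2 + d² − 2cos(α−β) + 2d(sin β − sin α) = 105.731574; p = √p² = 10.282586; φ = atan2(cos α − cos β, d − sin α + sin β) = -0.186749 rad; t = (α − φ) mod 2π = 3.444729 rad, q = (φ − β) mod 2π = 5.683343 rad → L = 4.6·(3.444729 + 10.282586 + 5.683343) = 4.6·19.410658 = 89.289027 m
LSR: p² = d² − 2 + 2cos(α−β) + 2d(sin α + sin β) = 93.453535; p = √p² = 9.667137; φ = atan2(−cos α − cos β, d + sin α + sin β) − atan2(−2, p) = 0.211844 rad; t = (φ − α) mod 2π = 3.237049 rad, q = (φ − β) mod 2π = 6.081935 rad → L = 4.6·(3.237049 + 9.667137 + 6.081935) = 4.6·18.986121 = 87.336156 m
RSL: p² = d² − 2 + 2cos(α−β) − 2d(sin α + sin β) = 82.512976; p = √p² = 9.083665; φ = atan2(cos α + cos β, d − sin α − sin β) − atan2(2, p) = -0.225034 rad; t = (α − φ) mod 2π = 3.483015 rad, q = (β − φ) mod 2π = 0.638128 rad → L = 4.6·(3.483015 + 9.083665 + 0.638128) = 4.6·13.204808 = 60.742116 m
RLR: c = (6 − d² + 2cos(α−β) + 2d(sin α − sin β))/8 = -12.216447, |c| > 1 → infeasible
LRL: c = (6 − d² + 2cos(α−β) − 2d(sin α − sin β))/8 = -9.735672, |c| > 1 → infeasible
Shortest: LSL with L = 58.446380 m ≈ 58.4464 m
Convert LSL to answer units (arcs ×180/π): t = 3.232693·180/π = 185.2197°, p = ρ·p = 4.6·9.267436 = 42.6302 m, q = 0.205606·180/π = 11.7803°, L = 58.4464 m.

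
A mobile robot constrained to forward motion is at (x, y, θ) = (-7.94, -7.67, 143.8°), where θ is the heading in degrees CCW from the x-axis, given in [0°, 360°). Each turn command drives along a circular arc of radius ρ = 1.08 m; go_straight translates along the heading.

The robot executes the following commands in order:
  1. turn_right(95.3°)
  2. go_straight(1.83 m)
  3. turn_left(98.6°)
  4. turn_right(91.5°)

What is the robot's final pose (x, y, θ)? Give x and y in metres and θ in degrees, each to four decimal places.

(-7.4252, -1.5729, 55.6000°)

set_pose: (x, y, θ) = (-7.9400, -7.6700, 143.8000°), ρ = 1.08
turn_right(95.3°): centre at ρ to the right, rotate −95.3° → (-8.1110, -6.0829, 48.5000°)
go_straight(1.83): x += 1.83·cos θ, y += 1.83·sin θ → (-6.8984, -4.7123, 48.5000°)
turn_left(98.6°): centre at ρ to the left, rotate +98.6° → (-7.1207, -3.0898, 147.1000°)
turn_right(91.5°): centre at ρ to the right, rotate −91.5° → (-7.4252, -1.5729, 55.6000°)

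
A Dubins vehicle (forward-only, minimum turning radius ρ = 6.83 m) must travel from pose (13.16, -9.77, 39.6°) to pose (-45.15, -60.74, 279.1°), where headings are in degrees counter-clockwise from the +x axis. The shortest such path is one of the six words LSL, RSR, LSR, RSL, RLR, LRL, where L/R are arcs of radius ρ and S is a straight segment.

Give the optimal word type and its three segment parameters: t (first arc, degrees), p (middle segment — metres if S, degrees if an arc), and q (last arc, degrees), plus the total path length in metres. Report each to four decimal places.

Let ψ = atan2(Δy, Δx) = atan2(-50.97, -58.31) = -138.8426° be the start→goal bearing.
Normalize: d = |goal − start| / ρ = 77.446737/6.83 = 11.339200, α = (θ_start − ψ) mod 360° = 178.4426° = 3.114411 rad, β = (θ_goal − ψ) mod 360° = 57.9426° = 1.011289 rad.
Common terms: sin α = 0.027178, cos α = -0.999631, sin β = 0.847517, cos β = 0.530768, cos(α−β) = -0.507538, d² = 128.577458. Work in radians in the unit-radius frame; every candidate has L = ρ·(t + p + q).
LSL: p² = 2 + d² − 2cos(α−β) + 2d(sin α − sin β) = 112.988568; p = √p² = 10.629608; φ = atan2(cos β − cos α, d + sin α − sin β) = 0.144477 rad; t = (φ − α) mod 2π = 3.313251 rad, q = (β − φ) mod 2π = 0.866812 rad → L = 6.83·(3.313251 + 10.629608 + 0.866812) = 6.83·14.809672 = 101.150057 m
RSR: p² = 2 + d² − 2cos(α−β) + 2d(sin β − sin α) = 150.196503; p = √p² = 12.255468; φ = atan2(cos α − cos β, d − sin α + sin β) = -0.125202 rad; t = (α − φ) mod 2π = 3.239613 rad, q = (φ − β) mod 2π = 5.146694 rad → L = 6.83·(3.239613 + 12.255468 + 5.146694) = 6.83·20.641775 = 140.983325 m
LSR: p² = d² − 2 + 2cos(α−β) + 2d(sin α + sin β) = 145.399068; p = √p² = 12.058154; φ = atan2(−cos α − cos β, d + sin α + sin β) − atan2(−2, p) = 0.202735 rad; t = (φ − α) mod 2π = 3.371510 rad, q = (φ − β) mod 2π = 5.474631 rad → L = 6.83·(3.371510 + 12.058154 + 5.474631) = 6.83·20.904294 = 142.776331 m
RSL: p² = d² − 2 + 2cos(α−β) − 2d(sin α + sin β) = 105.725696; p = √p² = 10.282300; φ = atan2(cos α + cos β, d − sin α − sin β) − atan2(2, p) = -0.236885 rad; t = (α − φ) mod 2π = 3.351296 rad, q = (β − φ) mod 2π = 1.248175 rad → L = 6.83·(3.351296 + 10.282300 + 1.248175) = 6.83·14.881771 = 101.642496 m
RLR: c = (6 − d² + 2cos(α−β) + 2d(sin α − sin β))/8 = -17.774563, |c| > 1 → infeasible
LRL: c = (6 − d² + 2cos(α−β) − 2d(sin α − sin β))/8 = -13.123571, |c| > 1 → infeasible
Shortest: LSL with L = 101.150057 m ≈ 101.1501 m
Convert LSL to answer units (arcs ×180/π): t = 3.313251·180/π = 189.8353°, p = ρ·p = 6.83·10.629608 = 72.6002 m, q = 0.866812·180/π = 49.6647°, L = 101.1501 m.

LSL: t = 189.8353°, p = 72.6002 m, q = 49.6647°, L = 101.1501 m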